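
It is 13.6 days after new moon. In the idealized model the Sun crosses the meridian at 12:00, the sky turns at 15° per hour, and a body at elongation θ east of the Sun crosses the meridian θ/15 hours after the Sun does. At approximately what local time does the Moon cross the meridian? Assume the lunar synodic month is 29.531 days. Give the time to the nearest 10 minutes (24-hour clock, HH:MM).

Phase angle: θ = 360°·(13.6 d)/(29.531 d) = 165.8°.
Delay after the Sun = 165.8° / (15°/h) ≈ 11.05 h.
12:00 + 11.053 h ≈ 23:03 → 23:00 to the nearest ten minutes.

23:00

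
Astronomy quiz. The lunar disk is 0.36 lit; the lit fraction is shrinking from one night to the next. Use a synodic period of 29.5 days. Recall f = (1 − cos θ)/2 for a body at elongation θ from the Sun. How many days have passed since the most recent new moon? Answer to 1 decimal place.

Invert f = (1 − cos θ)/2 to get cos θ = 1 − 2(0.36) = 0.280, hence θ₀ = arccos 0.280 = 73.7°.
A waning Moon lies in 180°–360°, so θ = 360° − 73.7° = 286.3°.
At 360°/29.5 d per day, 286.3° corresponds to 23.46 days.

23.5 days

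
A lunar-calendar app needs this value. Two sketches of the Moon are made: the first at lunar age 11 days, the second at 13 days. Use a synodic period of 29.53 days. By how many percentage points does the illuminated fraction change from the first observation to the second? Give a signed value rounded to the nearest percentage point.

+12 pp

First observation: θ = 360°·11/29.53 = 134.1°, so f = 0.848.
Second observation: θ = 158.5°, f = 0.965.
Δf = 0.965 − 0.848 = +0.117, i.e. +12 pp.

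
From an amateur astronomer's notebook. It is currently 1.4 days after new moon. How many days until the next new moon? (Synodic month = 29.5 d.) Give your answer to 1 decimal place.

The next new moon completes the synodic month: 29.5 − 1.4 = 28.100 days.

28.1 days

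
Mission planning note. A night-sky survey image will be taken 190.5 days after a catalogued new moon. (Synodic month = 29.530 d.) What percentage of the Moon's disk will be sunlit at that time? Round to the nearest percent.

98%

190.5 d spans 6 complete synodic months (6 × 29.530 = 177.18 d) plus 13.32 d.
The Moon has covered 13.32/29.530 of its cycle, so θ ≈ 360° × 13.32/29.530 = 162.4°.
Illuminated fraction = (1 − cos 162.4°)/2 = (1 − (-0.953))/2 ≈ 0.977, so 98%.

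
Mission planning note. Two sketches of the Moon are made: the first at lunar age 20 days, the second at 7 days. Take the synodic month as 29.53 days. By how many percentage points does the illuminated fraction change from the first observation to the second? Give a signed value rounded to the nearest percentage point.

-26 percentage points

θ₁ = 360° × 20/29.53 = 243.8°, f₁ = (1 − cos θ₁)/2 = 0.721.
θ₂ = 360° × 7/29.53 = 85.3°, f₂ = (1 − cos θ₂)/2 = 0.459.
Change = f₂ − f₁ = -0.261 → -26 percentage points.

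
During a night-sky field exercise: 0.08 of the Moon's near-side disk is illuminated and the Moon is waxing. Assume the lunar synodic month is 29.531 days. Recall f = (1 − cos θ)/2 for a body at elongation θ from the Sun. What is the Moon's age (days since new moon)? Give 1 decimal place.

cos θ = 1 − 2f = 0.840, giving a principal value of 32.9°.
Waxing ⇒ before full, so θ = 32.9°.
That fraction of the synodic month is 32.9/360 × 29.531 d ≈ 2.70 d.

2.7 days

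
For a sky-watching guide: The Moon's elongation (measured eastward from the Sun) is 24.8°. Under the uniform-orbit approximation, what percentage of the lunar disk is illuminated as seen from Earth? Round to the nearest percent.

f = (1 − cos 24.8°)/2 = (1 − 0.908)/2 ≈ 0.046, i.e. 5%.

5%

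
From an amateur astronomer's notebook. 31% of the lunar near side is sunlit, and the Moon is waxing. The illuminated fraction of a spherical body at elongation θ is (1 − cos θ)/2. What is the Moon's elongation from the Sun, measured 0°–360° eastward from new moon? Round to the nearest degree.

68°

From f = (1 − cos θ)/2: cos θ = 1 − 2×0.31 = 0.380; arccos → 67.7°.
Before full moon the principal value applies: θ = 67.7°.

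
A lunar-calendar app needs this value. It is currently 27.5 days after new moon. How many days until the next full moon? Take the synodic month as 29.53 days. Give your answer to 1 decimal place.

16.8 days

Full moon occurs at elongation 180°, i.e. at age 29.53 × 180/360 = 14.765 d.
Already past this cycle's full moon; the next is at 14.765 + 29.53 = 44.295 d, so 44.295 − 27.5 = 16.795 days.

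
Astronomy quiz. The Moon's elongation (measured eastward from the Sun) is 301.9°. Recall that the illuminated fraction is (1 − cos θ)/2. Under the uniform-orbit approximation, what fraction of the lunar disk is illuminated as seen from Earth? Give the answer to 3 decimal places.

Half-versine of 301.9°: (1 − 0.528)/2 = 0.236.

0.236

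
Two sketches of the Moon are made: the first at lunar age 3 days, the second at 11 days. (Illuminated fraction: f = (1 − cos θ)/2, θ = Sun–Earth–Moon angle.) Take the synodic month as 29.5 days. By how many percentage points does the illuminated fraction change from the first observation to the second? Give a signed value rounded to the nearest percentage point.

+75 pp

θ₁ = 360° × 3/29.5 = 36.6°, f₁ = (1 − cos θ₁)/2 = 0.099.
θ₂ = 360° × 11/29.5 = 134.2°, f₂ = (1 − cos θ₂)/2 = 0.849.
Change = f₂ − f₁ = +0.750 → +75 percentage points.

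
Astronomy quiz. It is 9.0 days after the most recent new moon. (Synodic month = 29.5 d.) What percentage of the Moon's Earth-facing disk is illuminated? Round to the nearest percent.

The Moon has covered 9.0/29.5 of its cycle, so θ ≈ 360° × 9.0/29.5 = 109.8°.
cos 109.8° = (-0.339), so f = (1 − (-0.339))/2 = 0.670, so 67%.

67%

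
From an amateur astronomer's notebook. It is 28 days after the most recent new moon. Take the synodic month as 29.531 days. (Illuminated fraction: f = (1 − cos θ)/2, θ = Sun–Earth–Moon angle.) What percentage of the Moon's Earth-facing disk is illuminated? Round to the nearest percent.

3%

The Moon has covered 28/29.531 of its cycle, so θ ≈ 360° × 28/29.531 = 341.3°.
cos 341.3° = 0.947, so f = (1 − 0.947)/2 = 0.026, so 3%.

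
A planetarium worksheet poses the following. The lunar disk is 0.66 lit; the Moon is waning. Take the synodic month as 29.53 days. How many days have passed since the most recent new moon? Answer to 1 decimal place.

Invert f = (1 − cos θ)/2 to get cos θ = 1 − 2(0.66) = -0.320, hence θ₀ = arccos -0.320 = 108.7°.
Waning ⇒ past full, so θ = 360° − 108.7° = 251.3°.
Age = 29.53 × 251.3°/360° ≈ 20.62 days.

20.6 days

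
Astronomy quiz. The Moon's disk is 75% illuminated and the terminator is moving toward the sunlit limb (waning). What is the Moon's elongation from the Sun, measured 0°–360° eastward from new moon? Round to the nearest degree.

240°

From f = (1 − cos θ)/2: cos θ = 1 − 2×0.75 = -0.500; arccos → 120.0°.
A waning Moon lies in 180°–360°, so θ = 360° − 120.0° = 240.0°.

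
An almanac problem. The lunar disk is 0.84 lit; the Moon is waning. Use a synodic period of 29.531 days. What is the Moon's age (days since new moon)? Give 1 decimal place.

18.6 days

Invert f = (1 − cos θ)/2 to get cos θ = 1 − 2(0.84) = -0.680, hence θ₀ = arccos -0.680 = 132.8°.
Since the Moon is past full (waning), take the reflex angle: θ = 360° − 132.8° = 227.2°.
At 360°/29.531 d per day, 227.2° corresponds to 18.63 days.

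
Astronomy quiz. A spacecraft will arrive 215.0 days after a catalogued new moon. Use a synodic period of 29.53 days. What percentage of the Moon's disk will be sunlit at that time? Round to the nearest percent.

60%

Reduce mod P: 215.0 − 7×29.53 = 8.29 d into the current lunation.
Phase angle: θ = 360°·(8.29 d)/(29.53 d) = 101.1°.
cos 101.1° = (-0.192), so f = (1 − (-0.192))/2 = 0.596, so 60%.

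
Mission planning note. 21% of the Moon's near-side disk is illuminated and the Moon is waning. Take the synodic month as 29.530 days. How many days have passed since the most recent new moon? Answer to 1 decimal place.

cos θ = 1 − 2f = 0.580, giving a principal value of 54.5°.
A waning Moon lies in 180°–360°, so θ = 360° − 54.5° = 305.5°.
At 360°/29.530 d per day, 305.5° corresponds to 25.06 days.

25.1 days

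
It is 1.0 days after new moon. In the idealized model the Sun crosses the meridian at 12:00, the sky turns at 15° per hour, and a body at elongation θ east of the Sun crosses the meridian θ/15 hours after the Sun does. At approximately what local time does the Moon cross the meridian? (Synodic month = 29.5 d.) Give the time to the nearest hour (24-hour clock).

13:00

The Moon has covered 1.0/29.5 of its cycle, so θ ≈ 360° × 1.0/29.5 = 12.2°.
At 15° of sky rotation per hour, 12.2° corresponds to a 0.81 h lag.
12:00 + 0.81 h ≈ 12:49 → 13:00 to the nearest hour.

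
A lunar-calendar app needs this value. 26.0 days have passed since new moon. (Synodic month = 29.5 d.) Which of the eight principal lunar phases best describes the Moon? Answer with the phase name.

waning crescent

At 26.0/29.5 of the cycle, θ ≈ 317° — the waning crescent range.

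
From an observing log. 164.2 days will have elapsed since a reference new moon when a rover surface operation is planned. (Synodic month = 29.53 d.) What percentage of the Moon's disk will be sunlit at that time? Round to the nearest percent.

164.2 d spans 5 complete synodic months (5 × 29.53 = 147.65 d) plus 16.55 d.
Elongation θ = 360° × 16.55/29.53 ≈ 201.8°.
cos 201.8° = (-0.929), so f = (1 − (-0.929))/2 = 0.964, so 96%.

96%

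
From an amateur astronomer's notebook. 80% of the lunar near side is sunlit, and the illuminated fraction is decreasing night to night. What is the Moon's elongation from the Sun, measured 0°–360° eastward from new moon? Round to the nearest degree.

Invert f = (1 − cos θ)/2 to get cos θ = 1 − 2(0.80) = -0.600, hence θ₀ = arccos -0.600 = 126.9°.
A waning Moon lies in 180°–360°, so θ = 360° − 126.9° = 233.1°.

233°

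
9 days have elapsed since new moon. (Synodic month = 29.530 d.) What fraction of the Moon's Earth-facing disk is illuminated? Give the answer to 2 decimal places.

Phase angle: θ = 360°·(9 d)/(29.530 d) = 109.7°.
Illuminated fraction = (1 − cos 109.7°)/2 = (1 − (-0.337))/2 ≈ 0.669.

0.67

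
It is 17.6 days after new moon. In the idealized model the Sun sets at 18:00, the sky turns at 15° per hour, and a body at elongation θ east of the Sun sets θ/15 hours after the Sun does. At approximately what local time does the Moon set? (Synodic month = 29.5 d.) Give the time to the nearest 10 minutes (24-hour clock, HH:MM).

08:20

Elongation θ = 360° × 17.6/29.5 ≈ 214.8°.
Delay after the Sun = 214.8° / (15°/h) ≈ 14.32 h.
18:00 + 14.319 h ≈ 08:19 → 08:20 to the nearest ten minutes.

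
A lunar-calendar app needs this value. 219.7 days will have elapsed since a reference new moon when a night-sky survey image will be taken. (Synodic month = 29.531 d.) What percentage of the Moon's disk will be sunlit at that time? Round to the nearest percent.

96%

219.7/29.531 = 7.440 lunations, so 7 complete cycles and 12.98 d into the next.
Phase angle: θ = 360°·(12.98 d)/(29.531 d) = 158.3°.
Illuminated fraction = (1 − cos 158.3°)/2 = (1 − (-0.929))/2 ≈ 0.964, so 96%.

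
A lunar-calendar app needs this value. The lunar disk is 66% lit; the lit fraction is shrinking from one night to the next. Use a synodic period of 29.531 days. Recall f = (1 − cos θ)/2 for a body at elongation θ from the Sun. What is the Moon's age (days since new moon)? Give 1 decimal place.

20.6 days

Invert f = (1 − cos θ)/2 to get cos θ = 1 − 2(0.66) = -0.320, hence θ₀ = arccos -0.320 = 108.7°.
Waning ⇒ past full, so θ = 360° − 108.7° = 251.3°.
Age = 29.531 × 251.3°/360° ≈ 20.62 days.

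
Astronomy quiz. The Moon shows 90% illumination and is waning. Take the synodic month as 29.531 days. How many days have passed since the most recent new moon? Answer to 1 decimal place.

Invert f = (1 − cos θ)/2 to get cos θ = 1 − 2(0.90) = -0.800, hence θ₀ = arccos -0.800 = 143.1°.
Since the Moon is past full (waning), take the reflex angle: θ = 360° − 143.1° = 216.9°.
At 360°/29.531 d per day, 216.9° corresponds to 17.79 days.

17.8 days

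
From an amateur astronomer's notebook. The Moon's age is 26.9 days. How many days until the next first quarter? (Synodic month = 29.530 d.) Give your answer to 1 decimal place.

10.0 days

First quarter occurs at elongation 90°, i.e. at age 29.530 × 90/360 = 7.383 d.
This lunation's first quarter (7.383 d) has passed, so add one period: 36.913 − 26.9 = 10.013 days.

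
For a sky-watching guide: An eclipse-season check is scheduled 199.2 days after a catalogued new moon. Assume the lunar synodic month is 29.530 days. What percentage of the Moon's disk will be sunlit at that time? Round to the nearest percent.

51%

Reduce mod P: 199.2 − 6×29.530 = 22.02 d into the current lunation.
Elongation θ = 360° × 22.02/29.530 ≈ 268.4°.
With cos θ = (-0.027), the lit fraction is (1 − (-0.027))/2 ≈ 0.514, so 51%.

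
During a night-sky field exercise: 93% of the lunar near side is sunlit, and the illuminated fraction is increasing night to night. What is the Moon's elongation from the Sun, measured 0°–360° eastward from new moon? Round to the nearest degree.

Invert f = (1 − cos θ)/2 to get cos θ = 1 − 2(0.93) = -0.860, hence θ₀ = arccos -0.860 = 149.3°.
Before full moon the principal value applies: θ = 149.3°.

149°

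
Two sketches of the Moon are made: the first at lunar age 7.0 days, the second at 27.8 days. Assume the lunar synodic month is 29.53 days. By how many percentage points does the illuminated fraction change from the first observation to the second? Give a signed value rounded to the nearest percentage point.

θ₁ = 360° × 7.0/29.53 = 85.3°, f₁ = (1 − cos θ₁)/2 = 0.459.
θ₂ = 360° × 27.8/29.53 = 338.9°, f₂ = (1 − cos θ₂)/2 = 0.033.
Change = f₂ − f₁ = -0.426 → -43 percentage points.

-43 percentage points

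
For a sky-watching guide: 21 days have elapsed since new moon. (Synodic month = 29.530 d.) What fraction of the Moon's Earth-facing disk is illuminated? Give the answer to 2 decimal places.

Phase angle: θ = 360°·(21 d)/(29.530 d) = 256.0°.
Illuminated fraction = (1 − cos 256.0°)/2 = (1 − (-0.242))/2 ≈ 0.621.

0.62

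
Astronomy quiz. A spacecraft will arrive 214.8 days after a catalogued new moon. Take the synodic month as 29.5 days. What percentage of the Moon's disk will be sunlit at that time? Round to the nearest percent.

214.8 d spans 7 complete synodic months (7 × 29.5 = 206.50 d) plus 8.30 d.
Phase angle: θ = 360°·(8.30 d)/(29.5 d) = 101.3°.
cos 101.3° = (-0.196), so f = (1 − (-0.196))/2 = 0.598, so 60%.

60%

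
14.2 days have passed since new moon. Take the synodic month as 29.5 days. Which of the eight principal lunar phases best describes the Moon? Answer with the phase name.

At 14.2/29.5 of the cycle, θ ≈ 173° — the full moon range.

full moon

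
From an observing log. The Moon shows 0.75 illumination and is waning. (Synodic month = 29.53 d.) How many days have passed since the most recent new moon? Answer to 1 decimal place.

cos θ = 1 − 2f = -0.500, giving a principal value of 120.0°.
A waning Moon lies in 180°–360°, so θ = 360° − 120.0° = 240.0°.
Age = 29.53 × 240.0°/360° ≈ 19.69 days.

19.7 days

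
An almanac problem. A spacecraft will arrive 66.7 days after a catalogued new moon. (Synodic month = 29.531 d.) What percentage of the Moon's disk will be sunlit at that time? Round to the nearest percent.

Reduce mod P: 66.7 − 2×29.531 = 7.64 d into the current lunation.
Phase angle: θ = 360°·(7.64 d)/(29.531 d) = 93.1°.
With cos θ = (-0.054), the lit fraction is (1 − (-0.054))/2 ≈ 0.527, so 53%.

53%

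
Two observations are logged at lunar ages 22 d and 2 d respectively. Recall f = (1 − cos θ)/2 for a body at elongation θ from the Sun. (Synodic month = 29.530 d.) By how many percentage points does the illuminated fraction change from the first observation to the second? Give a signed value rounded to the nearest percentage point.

First observation: θ = 360°·22/29.530 = 268.2°, so f = 0.516.
Second observation: θ = 24.4°, f = 0.045.
Δf = 0.045 − 0.516 = -0.471, i.e. -47 pp.

-47 percentage points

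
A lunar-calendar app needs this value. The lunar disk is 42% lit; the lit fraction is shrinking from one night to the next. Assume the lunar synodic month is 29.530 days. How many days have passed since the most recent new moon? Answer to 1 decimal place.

Invert f = (1 − cos θ)/2 to get cos θ = 1 − 2(0.42) = 0.160, hence θ₀ = arccos 0.160 = 80.8°.
Waning ⇒ past full, so θ = 360° − 80.8° = 279.2°.
At 360°/29.530 d per day, 279.2° corresponds to 22.90 days.

22.9 days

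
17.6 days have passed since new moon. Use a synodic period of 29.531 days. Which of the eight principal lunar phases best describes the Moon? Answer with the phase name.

waning gibbous

θ ≈ 360° × 17.6/29.531 = 215°, which falls in the waning gibbous sector.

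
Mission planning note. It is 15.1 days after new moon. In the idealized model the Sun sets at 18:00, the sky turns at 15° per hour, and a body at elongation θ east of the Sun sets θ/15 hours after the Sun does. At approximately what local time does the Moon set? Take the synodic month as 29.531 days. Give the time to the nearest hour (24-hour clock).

06:00

Elongation θ = 360° × 15.1/29.531 ≈ 184.1°.
Delay after the Sun = 184.1° / (15°/h) ≈ 12.27 h.
18:00 + 12.27 h ≈ 06:16 → 06:00 to the nearest hour.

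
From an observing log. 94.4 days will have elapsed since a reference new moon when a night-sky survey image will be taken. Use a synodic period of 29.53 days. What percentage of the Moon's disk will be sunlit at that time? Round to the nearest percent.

34%

Reduce mod P: 94.4 − 3×29.53 = 5.81 d into the current lunation.
Elongation θ = 360° × 5.81/29.53 ≈ 70.8°.
With cos θ = 0.328, the lit fraction is (1 − 0.328)/2 ≈ 0.336, so 34%.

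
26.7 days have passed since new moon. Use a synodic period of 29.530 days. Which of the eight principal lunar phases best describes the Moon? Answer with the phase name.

θ ≈ 360° × 26.7/29.530 = 325°, which falls in the waning crescent sector.

waning crescent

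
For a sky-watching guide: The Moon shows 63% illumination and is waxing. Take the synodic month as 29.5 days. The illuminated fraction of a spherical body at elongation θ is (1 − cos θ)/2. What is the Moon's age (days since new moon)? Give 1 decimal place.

From f = (1 − cos θ)/2: cos θ = 1 − 2×0.63 = -0.260; arccos → 105.1°.
Waxing ⇒ before full, so θ = 105.1°.
At 360°/29.5 d per day, 105.1° corresponds to 8.61 days.

8.6 days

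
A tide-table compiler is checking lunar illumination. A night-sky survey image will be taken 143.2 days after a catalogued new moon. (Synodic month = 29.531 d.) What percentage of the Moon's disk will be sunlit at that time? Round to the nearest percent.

Reduce mod P: 143.2 − 4×29.531 = 25.08 d into the current lunation.
Phase angle: θ = 360°·(25.08 d)/(29.531 d) = 305.7°.
cos 305.7° = 0.583, so f = (1 − 0.583)/2 = 0.208, so 21%.

21%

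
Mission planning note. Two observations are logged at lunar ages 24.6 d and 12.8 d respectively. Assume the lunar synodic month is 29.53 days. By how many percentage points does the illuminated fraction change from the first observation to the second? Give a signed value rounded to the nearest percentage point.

+71 percentage points

First observation: θ = 360°·24.6/29.53 = 299.9°, so f = 0.251.
Second observation: θ = 156.0°, f = 0.957.
Δf = 0.957 − 0.251 = +0.706, i.e. +71 pp.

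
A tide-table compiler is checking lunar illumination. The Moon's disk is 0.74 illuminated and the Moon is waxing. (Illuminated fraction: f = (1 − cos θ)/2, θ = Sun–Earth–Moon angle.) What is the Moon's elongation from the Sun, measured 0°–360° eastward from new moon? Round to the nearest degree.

Invert f = (1 − cos θ)/2 to get cos θ = 1 − 2(0.74) = -0.480, hence θ₀ = arccos -0.480 = 118.7°.
Before full moon the principal value applies: θ = 118.7°.

119°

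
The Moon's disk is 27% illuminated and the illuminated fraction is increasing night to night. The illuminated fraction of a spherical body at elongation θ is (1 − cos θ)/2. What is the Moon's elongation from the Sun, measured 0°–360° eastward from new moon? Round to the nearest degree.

63°

Invert f = (1 − cos θ)/2 to get cos θ = 1 − 2(0.27) = 0.460, hence θ₀ = arccos 0.460 = 62.6°.
Waxing ⇒ before full, so θ = 62.6°.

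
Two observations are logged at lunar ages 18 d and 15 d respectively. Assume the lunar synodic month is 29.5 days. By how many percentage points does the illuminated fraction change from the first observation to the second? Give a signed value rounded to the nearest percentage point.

+11 percentage points

θ₁ = 360° × 18/29.5 = 219.7°, f₁ = (1 − cos θ₁)/2 = 0.885.
θ₂ = 360° × 15/29.5 = 183.1°, f₂ = (1 − cos θ₂)/2 = 0.999.
Change = f₂ − f₁ = +0.114 → +11 percentage points.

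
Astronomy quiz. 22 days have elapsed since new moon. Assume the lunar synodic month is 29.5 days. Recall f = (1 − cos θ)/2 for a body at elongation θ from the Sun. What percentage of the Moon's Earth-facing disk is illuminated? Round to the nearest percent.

Elongation θ = 360° × 22/29.5 ≈ 268.5°.
With cos θ = (-0.027), the lit fraction is (1 − (-0.027))/2 ≈ 0.513, so 51%.

51%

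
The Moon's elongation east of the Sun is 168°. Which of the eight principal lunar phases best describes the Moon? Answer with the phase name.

full moon

168° lies in the full moon sector of the 8-phase cycle.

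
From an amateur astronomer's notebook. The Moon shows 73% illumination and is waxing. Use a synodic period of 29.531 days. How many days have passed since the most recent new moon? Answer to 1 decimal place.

Invert f = (1 − cos θ)/2 to get cos θ = 1 − 2(0.73) = -0.460, hence θ₀ = arccos -0.460 = 117.4°.
The Moon is waxing (0°–180°), so θ = 117.4° directly.
Age = 29.531 × 117.4°/360° ≈ 9.63 days.

9.6 days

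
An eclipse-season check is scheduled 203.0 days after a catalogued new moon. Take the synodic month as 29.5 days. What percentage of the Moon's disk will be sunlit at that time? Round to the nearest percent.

13%

Reduce mod P: 203.0 − 6×29.5 = 26.00 d into the current lunation.
Phase angle: θ = 360°·(26.00 d)/(29.5 d) = 317.3°.
cos 317.3° = 0.735, so f = (1 − 0.735)/2 = 0.133, so 13%.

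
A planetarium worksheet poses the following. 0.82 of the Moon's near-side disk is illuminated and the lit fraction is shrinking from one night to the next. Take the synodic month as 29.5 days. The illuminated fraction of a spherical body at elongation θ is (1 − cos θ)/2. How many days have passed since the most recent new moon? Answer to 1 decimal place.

18.9 days

cos θ = 1 − 2f = -0.640, giving a principal value of 129.8°.
A waning Moon lies in 180°–360°, so θ = 360° − 129.8° = 230.2°.
Age = 29.5 × 230.2°/360° ≈ 18.86 days.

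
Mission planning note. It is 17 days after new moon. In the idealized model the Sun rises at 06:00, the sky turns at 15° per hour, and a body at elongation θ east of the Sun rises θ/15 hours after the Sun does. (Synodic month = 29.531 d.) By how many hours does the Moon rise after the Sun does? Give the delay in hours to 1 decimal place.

13.8 h

Elongation θ = 360° × 17/29.531 ≈ 207.2°.
At 15° of sky rotation per hour, 207.2° corresponds to a 13.82 h lag.
So the Moon rises 13.82 h after the Sun.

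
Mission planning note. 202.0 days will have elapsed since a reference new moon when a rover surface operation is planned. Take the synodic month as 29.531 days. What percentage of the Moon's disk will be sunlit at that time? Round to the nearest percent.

23%

202.0/29.531 = 6.840 lunations, so 6 complete cycles and 24.81 d into the next.
Elongation θ = 360° × 24.81/29.531 ≈ 302.5°.
Illuminated fraction = (1 − cos 302.5°)/2 = (1 − 0.537)/2 ≈ 0.231, so 23%.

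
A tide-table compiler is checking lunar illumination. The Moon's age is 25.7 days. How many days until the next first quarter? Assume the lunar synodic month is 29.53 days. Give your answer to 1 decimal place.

First quarter is 0.25 of the way through the cycle: age 0.25 × 29.53 = 7.383 d.
This lunation's first quarter (7.383 d) has passed, so add one period: 36.913 − 25.7 = 11.213 days.

11.2 days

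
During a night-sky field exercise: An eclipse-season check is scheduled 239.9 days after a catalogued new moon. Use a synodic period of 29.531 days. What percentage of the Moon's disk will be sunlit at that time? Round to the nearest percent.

14%

239.9/29.531 = 8.124 lunations, so 8 complete cycles and 3.65 d into the next.
Phase angle: θ = 360°·(3.65 d)/(29.531 d) = 44.5°.
With cos θ = 0.713, the lit fraction is (1 − 0.713)/2 ≈ 0.143, so 14%.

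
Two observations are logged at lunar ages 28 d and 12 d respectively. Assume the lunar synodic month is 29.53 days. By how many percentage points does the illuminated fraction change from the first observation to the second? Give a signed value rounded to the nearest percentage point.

+89 pp

First observation: θ = 360°·28/29.53 = 341.3°, so f = 0.026.
Second observation: θ = 146.3°, f = 0.916.
Δf = 0.916 − 0.026 = +0.890, i.e. +89 pp.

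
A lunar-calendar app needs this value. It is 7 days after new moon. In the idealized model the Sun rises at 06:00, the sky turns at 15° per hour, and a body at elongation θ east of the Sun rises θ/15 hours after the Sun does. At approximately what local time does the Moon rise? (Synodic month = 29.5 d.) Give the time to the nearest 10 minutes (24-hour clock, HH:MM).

11:40

The Moon has covered 7/29.5 of its cycle, so θ ≈ 360° × 7/29.5 = 85.4°.
Delay after the Sun = 85.4° / (15°/h) ≈ 5.69 h.
06:00 + 5.695 h ≈ 11:42 → 11:40 to the nearest ten minutes.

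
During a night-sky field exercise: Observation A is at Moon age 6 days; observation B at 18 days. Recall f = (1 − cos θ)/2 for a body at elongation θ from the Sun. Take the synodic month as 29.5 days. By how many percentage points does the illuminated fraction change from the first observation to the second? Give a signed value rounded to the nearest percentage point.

+53 percentage points

θ₁ = 360° × 6/29.5 = 73.2°, f₁ = (1 − cos θ₁)/2 = 0.356.
θ₂ = 360° × 18/29.5 = 219.7°, f₂ = (1 − cos θ₂)/2 = 0.885.
Change = f₂ − f₁ = +0.529 → +53 percentage points.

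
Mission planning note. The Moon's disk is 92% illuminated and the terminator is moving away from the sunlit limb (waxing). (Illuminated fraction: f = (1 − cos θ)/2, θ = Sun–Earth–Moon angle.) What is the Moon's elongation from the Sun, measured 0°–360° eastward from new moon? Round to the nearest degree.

147°

cos θ = 1 − 2f = -0.840, giving a principal value of 147.1°.
Waxing ⇒ before full, so θ = 147.1°.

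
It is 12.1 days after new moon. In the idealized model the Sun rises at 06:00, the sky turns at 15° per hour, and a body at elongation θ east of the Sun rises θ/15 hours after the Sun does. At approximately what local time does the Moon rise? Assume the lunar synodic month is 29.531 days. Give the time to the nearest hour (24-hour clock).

Elongation θ = 360° × 12.1/29.531 ≈ 147.5°.
Delay after the Sun = 147.5° / (15°/h) ≈ 9.83 h.
06:00 + 9.83 h ≈ 15:50 → 16:00 to the nearest hour.

16:00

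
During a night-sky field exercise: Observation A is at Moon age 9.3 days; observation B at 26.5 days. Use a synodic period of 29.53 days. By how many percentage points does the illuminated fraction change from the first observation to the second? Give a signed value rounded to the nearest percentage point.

First observation: θ = 360°·9.3/29.53 = 113.4°, so f = 0.698.
Second observation: θ = 323.1°, f = 0.100.
Δf = 0.100 − 0.698 = -0.598, i.e. -60 pp.

-60 pp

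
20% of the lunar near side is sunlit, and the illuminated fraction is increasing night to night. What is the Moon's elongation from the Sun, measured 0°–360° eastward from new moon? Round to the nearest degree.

cos θ = 1 − 2f = 0.600, giving a principal value of 53.1°.
Waxing ⇒ before full, so θ = 53.1°.

53°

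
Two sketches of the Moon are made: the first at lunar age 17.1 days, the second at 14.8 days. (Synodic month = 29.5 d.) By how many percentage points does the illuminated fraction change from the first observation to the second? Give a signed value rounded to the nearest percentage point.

θ₁ = 360° × 17.1/29.5 = 208.7°, f₁ = (1 − cos θ₁)/2 = 0.939.
θ₂ = 360° × 14.8/29.5 = 180.6°, f₂ = (1 − cos θ₂)/2 = 1.000.
Change = f₂ − f₁ = +0.061 → +6 percentage points.

+6 percentage points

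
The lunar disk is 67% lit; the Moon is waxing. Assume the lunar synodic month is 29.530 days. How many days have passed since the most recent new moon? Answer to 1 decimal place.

9.0 days

From f = (1 − cos θ)/2: cos θ = 1 − 2×0.67 = -0.340; arccos → 109.9°.
The Moon is waxing (0°–180°), so θ = 109.9° directly.
That fraction of the synodic month is 109.9/360 × 29.530 d ≈ 9.01 d.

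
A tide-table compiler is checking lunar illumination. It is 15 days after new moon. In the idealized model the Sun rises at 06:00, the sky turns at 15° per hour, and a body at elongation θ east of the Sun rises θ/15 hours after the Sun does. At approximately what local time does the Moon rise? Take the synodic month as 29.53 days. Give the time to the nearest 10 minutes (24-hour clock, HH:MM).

Elongation θ = 360° × 15/29.53 ≈ 182.9°.
The Moon trails the Sun by θ/15 = 182.9/15 ≈ 12.19 hours.
06:00 + 12.191 h ≈ 18:11 → 18:10 to the nearest ten minutes.

18:10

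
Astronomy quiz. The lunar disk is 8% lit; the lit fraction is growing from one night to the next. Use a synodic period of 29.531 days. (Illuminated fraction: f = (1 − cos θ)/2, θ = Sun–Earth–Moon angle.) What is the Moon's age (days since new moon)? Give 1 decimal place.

Invert f = (1 − cos θ)/2 to get cos θ = 1 − 2(0.08) = 0.840, hence θ₀ = arccos 0.840 = 32.9°.
Waxing ⇒ before full, so θ = 32.9°.
Age = 29.531 × 32.9°/360° ≈ 2.70 days.

2.7 days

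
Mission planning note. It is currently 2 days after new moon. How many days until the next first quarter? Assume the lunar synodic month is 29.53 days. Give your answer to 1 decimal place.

First quarter occurs at elongation 90°, i.e. at age 29.53 × 90/360 = 7.383 d.
That is 7.383 − 2 = 5.383 days ahead.

5.4 days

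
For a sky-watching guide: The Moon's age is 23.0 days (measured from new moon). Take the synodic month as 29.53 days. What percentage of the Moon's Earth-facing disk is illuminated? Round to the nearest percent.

41%

Elongation θ = 360° × 23.0/29.53 ≈ 280.4°.
cos 280.4° = 0.180, so f = (1 − 0.180)/2 = 0.410, so 41%.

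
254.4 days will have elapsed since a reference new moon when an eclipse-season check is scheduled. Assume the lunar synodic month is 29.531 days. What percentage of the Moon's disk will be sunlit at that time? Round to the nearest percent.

Reduce mod P: 254.4 − 8×29.531 = 18.15 d into the current lunation.
Elongation θ = 360° × 18.15/29.531 ≈ 221.3°.
cos 221.3° = (-0.751), so f = (1 − (-0.751))/2 = 0.876, so 88%.

88%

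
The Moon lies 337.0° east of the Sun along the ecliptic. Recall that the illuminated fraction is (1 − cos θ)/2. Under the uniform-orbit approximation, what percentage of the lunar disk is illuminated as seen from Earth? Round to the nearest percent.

4%

f = (1 − cos 337.0°)/2 = (1 − 0.921)/2 ≈ 0.040, i.e. 4%.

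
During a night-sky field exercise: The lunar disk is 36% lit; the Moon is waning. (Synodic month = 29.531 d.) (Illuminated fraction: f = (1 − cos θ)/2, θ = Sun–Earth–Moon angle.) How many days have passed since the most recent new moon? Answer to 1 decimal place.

From f = (1 − cos θ)/2: cos θ = 1 − 2×0.36 = 0.280; arccos → 73.7°.
A waning Moon lies in 180°–360°, so θ = 360° − 73.7° = 286.3°.
Age = 29.531 × 286.3°/360° ≈ 23.48 days.

23.5 days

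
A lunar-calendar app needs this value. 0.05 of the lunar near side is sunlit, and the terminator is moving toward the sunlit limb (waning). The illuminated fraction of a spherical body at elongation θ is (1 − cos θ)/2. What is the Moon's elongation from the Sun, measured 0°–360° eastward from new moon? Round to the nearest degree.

cos θ = 1 − 2f = 0.900, giving a principal value of 25.8°.
Since the Moon is past full (waning), take the reflex angle: θ = 360° − 25.8° = 334.2°.

334°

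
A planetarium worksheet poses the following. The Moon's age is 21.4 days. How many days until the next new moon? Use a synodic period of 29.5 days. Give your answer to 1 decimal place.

8.1 days

The next new moon completes the synodic month: 29.5 − 21.4 = 8.100 days.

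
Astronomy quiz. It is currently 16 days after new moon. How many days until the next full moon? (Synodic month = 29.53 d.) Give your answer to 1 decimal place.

28.3 days

Full moon is 0.5 of the way through the cycle: age 0.5 × 29.53 = 14.765 d.
Already past this cycle's full moon; the next is at 14.765 + 29.53 = 44.295 d, so 44.295 − 16 = 28.295 days.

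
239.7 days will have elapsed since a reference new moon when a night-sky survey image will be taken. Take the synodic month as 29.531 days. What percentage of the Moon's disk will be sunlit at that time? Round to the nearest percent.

13%

239.7 d spans 8 complete synodic months (8 × 29.531 = 236.25 d) plus 3.45 d.
Phase angle: θ = 360°·(3.45 d)/(29.531 d) = 42.1°.
cos 42.1° = 0.742, so f = (1 − 0.742)/2 = 0.129, so 13%.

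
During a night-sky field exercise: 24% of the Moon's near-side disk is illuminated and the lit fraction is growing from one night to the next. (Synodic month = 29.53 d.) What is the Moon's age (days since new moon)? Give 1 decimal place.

4.8 days

Invert f = (1 − cos θ)/2 to get cos θ = 1 − 2(0.24) = 0.520, hence θ₀ = arccos 0.520 = 58.7°.
Before full moon the principal value applies: θ = 58.7°.
That fraction of the synodic month is 58.7/360 × 29.53 d ≈ 4.81 d.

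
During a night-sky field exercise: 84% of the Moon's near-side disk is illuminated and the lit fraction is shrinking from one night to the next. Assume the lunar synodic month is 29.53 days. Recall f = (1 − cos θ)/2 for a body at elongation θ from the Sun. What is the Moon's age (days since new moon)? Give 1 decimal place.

18.6 days

Invert f = (1 − cos θ)/2 to get cos θ = 1 − 2(0.84) = -0.680, hence θ₀ = arccos -0.680 = 132.8°.
A waning Moon lies in 180°–360°, so θ = 360° − 132.8° = 227.2°.
At 360°/29.53 d per day, 227.2° corresponds to 18.63 days.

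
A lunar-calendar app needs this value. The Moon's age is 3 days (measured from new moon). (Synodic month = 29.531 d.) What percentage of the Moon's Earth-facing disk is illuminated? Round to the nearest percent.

Elongation θ = 360° × 3/29.531 ≈ 36.6°.
Illuminated fraction = (1 − cos 36.6°)/2 = (1 − 0.803)/2 ≈ 0.098, so 10%.

10%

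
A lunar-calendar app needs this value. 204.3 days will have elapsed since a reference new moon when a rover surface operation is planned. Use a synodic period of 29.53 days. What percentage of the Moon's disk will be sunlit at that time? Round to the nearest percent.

6%

204.3 d spans 6 complete synodic months (6 × 29.53 = 177.18 d) plus 27.12 d.
The Moon has covered 27.12/29.53 of its cycle, so θ ≈ 360° × 27.12/29.53 = 330.6°.
With cos θ = 0.871, the lit fraction is (1 − 0.871)/2 ≈ 0.064, so 6%.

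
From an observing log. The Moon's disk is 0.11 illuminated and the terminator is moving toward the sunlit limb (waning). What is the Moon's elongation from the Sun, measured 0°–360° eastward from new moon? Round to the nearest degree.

321°

cos θ = 1 − 2f = 0.780, giving a principal value of 38.7°.
Waning ⇒ past full, so θ = 360° − 38.7° = 321.3°.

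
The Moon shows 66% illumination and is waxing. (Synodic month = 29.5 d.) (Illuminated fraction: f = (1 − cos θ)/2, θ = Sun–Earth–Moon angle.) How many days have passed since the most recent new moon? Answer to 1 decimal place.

8.9 days

From f = (1 − cos θ)/2: cos θ = 1 − 2×0.66 = -0.320; arccos → 108.7°.
Waxing ⇒ before full, so θ = 108.7°.
Age = 29.5 × 108.7°/360° ≈ 8.90 days.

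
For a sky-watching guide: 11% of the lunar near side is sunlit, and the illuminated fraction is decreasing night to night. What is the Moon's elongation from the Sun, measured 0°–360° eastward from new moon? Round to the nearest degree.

cos θ = 1 − 2f = 0.780, giving a principal value of 38.7°.
A waning Moon lies in 180°–360°, so θ = 360° − 38.7° = 321.3°.

321°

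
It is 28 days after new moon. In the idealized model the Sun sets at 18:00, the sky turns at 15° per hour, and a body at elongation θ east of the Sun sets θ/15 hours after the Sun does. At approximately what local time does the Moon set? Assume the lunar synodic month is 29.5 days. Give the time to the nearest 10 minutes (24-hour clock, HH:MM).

16:50

The Moon has covered 28/29.5 of its cycle, so θ ≈ 360° × 28/29.5 = 341.7°.
The Moon trails the Sun by θ/15 = 341.7/15 ≈ 22.78 hours.
18:00 + 22.780 h ≈ 16:47 → 16:50 to the nearest ten minutes.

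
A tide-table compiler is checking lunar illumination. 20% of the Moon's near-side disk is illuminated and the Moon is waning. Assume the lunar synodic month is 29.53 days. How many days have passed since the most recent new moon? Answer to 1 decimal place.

Invert f = (1 − cos θ)/2 to get cos θ = 1 − 2(0.20) = 0.600, hence θ₀ = arccos 0.600 = 53.1°.
A waning Moon lies in 180°–360°, so θ = 360° − 53.1° = 306.9°.
That fraction of the synodic month is 306.9/360 × 29.53 d ≈ 25.17 d.

25.2 days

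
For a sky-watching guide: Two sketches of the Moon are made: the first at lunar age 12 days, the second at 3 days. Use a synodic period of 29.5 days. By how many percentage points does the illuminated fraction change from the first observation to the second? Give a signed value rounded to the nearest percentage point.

-82 pp

First observation: θ = 360°·12/29.5 = 146.4°, so f = 0.917.
Second observation: θ = 36.6°, f = 0.099.
Δf = 0.099 − 0.917 = -0.818, i.e. -82 pp.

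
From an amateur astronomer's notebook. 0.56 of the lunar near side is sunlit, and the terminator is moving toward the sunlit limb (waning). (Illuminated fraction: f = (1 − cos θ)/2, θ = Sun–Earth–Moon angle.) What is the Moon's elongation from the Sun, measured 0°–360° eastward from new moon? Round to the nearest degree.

cos θ = 1 − 2f = -0.120, giving a principal value of 96.9°.
A waning Moon lies in 180°–360°, so θ = 360° − 96.9° = 263.1°.

263°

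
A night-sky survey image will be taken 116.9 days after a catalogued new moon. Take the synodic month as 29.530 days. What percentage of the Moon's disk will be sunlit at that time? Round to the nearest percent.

116.9 d spans 3 complete synodic months (3 × 29.530 = 88.59 d) plus 28.31 d.
The Moon has covered 28.31/29.530 of its cycle, so θ ≈ 360° × 28.31/29.530 = 345.1°.
With cos θ = 0.966, the lit fraction is (1 − 0.966)/2 ≈ 0.017, so 2%.

2%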